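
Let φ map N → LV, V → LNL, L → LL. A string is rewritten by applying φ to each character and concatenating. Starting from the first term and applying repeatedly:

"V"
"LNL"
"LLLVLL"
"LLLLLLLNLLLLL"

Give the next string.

Rewriting the 13 symbols of LLLLLLLNLLLLL one by one yields LL LL LL LL LL LL LL LV LL LL LL LL LL; concatenated:

LLLLLLLLLLLLLLLVLLLLLLLLLL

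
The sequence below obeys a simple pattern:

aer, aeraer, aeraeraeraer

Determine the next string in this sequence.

s(k+1) = s(k)·s(k) — each term doubles the last.
One more doubling of aeraeraeraer gives the answer.

aeraeraeraeraeraeraeraer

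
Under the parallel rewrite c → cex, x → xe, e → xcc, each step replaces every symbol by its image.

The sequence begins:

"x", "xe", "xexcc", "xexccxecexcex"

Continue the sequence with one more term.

Rewriting the 13 symbols of xexccxecexcex one by one yields xe xcc xe cex cex xe xcc cex xcc xe cex xcc xe; concatenated:

xexccxecexcexxexcccexxccxecexxccxe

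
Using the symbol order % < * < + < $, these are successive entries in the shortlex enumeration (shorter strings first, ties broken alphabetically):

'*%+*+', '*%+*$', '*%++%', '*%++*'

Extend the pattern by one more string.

Find the rightmost character of *%++* below $, bump it to the next letter, and reset everything to its right to %.

*%+++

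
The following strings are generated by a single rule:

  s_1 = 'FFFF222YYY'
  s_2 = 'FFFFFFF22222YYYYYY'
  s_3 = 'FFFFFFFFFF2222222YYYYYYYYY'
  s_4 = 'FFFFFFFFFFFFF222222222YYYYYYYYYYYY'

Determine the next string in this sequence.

The n-th term is 3n+1 F's then 2n+1 2's then 3n Y's (n = 1, 2, …).
At n = 5 the blocks have lengths 16, 11, 15.

FFFFFFFFFFFFFFFF22222222222YYYYYYYYYYYYYYY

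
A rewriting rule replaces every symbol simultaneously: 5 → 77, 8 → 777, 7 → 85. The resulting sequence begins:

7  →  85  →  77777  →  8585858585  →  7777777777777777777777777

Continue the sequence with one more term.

Rewriting the 25 symbols of 7777777777777777777777777 one by one yields 85 85 85 85 85 85 85 85 85 85 85 85 85 85 85 85 85 85 85 85 85 85 85 85 85; concatenated:

85858585858585858585858585858585858585858585858585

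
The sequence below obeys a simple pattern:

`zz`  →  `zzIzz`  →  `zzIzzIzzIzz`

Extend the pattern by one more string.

Every step duplicates the string with 'I' between the halves.
One more doubling of zzIzzIzzIzz gives the answer.

zzIzzIzzIzzIzzIzzIzzIzz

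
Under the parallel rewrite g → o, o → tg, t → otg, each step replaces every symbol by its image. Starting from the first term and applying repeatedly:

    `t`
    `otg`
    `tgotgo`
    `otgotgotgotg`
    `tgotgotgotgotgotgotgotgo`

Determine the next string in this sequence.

Replace each of the 24 characters of tgotgotgotgotgotgotgotgo in place — otg o tg otg o tg otg o tg otg o tg otg o tg otg o tg otg o tg otg o tg — and concatenate.

otgotgotgotgotgotgotgotgotgotgotgotgotgotgotgotg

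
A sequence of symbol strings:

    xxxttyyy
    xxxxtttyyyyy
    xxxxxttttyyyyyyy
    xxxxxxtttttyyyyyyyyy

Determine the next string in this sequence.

Each string has the form x^{n+1} t^{n} y^{2n-1}, where the shown terms are n = 2, 3, 4, 5.
For the next term, n = 6, so the run lengths are 7, 6, 11.

xxxxxxxttttttyyyyyyyyyyy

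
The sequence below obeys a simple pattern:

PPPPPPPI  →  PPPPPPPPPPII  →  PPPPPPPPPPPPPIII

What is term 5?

PPPPPPPPPPPPPPPPPPPIIIII

The n-th term is 3n+1 P's then n-1 I's, where the shown terms are n = 2, 3, 4.
Setting n = 6 gives 19, 5 characters in each block.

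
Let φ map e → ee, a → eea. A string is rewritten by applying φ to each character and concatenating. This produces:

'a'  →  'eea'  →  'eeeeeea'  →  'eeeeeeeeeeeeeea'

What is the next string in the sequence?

Replace each of the 15 characters of eeeeeeeeeeeeeea in place — ee ee ee ee ee ee ee ee ee ee ee ee ee ee eea — and concatenate.

eeeeeeeeeeeeeeeeeeeeeeeeeeeeeea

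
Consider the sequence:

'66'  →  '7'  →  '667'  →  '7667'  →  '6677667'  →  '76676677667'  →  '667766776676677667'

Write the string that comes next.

76676677667667766776676677667

From term 3 onward, concatenate the second-to-last term with the last: 66·7 = 667, 7·667 = 7667, …
So term 8 is 76676677667·667766776676677667.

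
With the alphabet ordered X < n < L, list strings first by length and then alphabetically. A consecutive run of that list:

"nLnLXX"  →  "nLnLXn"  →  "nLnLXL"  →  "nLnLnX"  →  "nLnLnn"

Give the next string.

nLnLnL

Find the rightmost character of nLnLnn below L, bump it to the next letter, and reset everything to its right to X.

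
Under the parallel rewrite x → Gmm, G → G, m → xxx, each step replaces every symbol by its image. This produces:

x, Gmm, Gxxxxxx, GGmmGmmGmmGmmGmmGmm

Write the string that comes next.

Applying the rule to each of the 19 symbols of GGmmGmmGmmGmmGmmGmm gives the pieces G G xxx xxx G xxx xxx G xxx xxx G xxx xxx G xxx xxx G xxx xxx, which concatenate to the answer.

GGxxxxxxGxxxxxxGxxxxxxGxxxxxxGxxxxxxGxxxxxx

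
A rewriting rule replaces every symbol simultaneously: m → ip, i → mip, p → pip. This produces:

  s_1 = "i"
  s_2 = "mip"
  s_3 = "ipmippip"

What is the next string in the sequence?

Apply φ to ipmippip symbol by symbol: i→mip, p→pip, m→ip, i→mip, p→pip, p→pip, i→mip, p→pip; joined: mip pip ip mip pip pip mip pip.

mippipipmippippipmippip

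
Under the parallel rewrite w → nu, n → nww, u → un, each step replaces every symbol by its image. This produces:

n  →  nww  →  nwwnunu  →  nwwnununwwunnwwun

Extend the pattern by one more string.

nwwnununwwunnwwunnwwnunuunnwwnwwnunuunnww

Applying the rule to each of the 17 symbols of nwwnununwwunnwwun gives the pieces nww nu nu nww un nww un nww nu nu un nww nww nu nu un nww, which concatenate to the answer.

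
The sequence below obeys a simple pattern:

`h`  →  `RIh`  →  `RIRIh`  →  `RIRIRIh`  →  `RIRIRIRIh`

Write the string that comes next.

RIRIRIRIRIh

The strings grow by a fixed prefix RI each time.
So the next term is RI·RIRIRIRIh.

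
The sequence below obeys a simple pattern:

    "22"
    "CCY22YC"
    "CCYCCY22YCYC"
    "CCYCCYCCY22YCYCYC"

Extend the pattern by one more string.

Each term wraps the previous one in CCY on the left and YC on the right.
So the next term is CCY·CCYCCYCCY22YCYCYC·YC.

CCYCCYCCYCCY22YCYCYCYC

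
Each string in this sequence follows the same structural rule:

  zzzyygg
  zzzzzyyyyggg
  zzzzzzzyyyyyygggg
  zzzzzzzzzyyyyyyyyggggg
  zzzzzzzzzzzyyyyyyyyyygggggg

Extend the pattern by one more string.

zzzzzzzzzzzzzyyyyyyyyyyyyggggggg

Term n consists of 2n+1 z's, followed by 2n y's, followed by n+1 g's (n = 1, 2, …).
Setting n = 6 gives 13, 12, 7 characters in each block.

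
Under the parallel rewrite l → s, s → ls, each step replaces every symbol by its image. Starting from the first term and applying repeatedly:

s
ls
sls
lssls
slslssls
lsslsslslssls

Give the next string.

Rewriting the 13 symbols of lsslsslslssls one by one yields s ls ls s ls ls s ls s ls ls s ls; concatenated:

slslsslslsslsslslssls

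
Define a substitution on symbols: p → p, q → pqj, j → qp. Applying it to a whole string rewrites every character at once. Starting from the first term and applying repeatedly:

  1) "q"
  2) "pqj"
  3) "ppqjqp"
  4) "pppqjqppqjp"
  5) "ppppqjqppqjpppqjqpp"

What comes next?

Replace each of the 19 characters of ppppqjqppqjpppqjqpp in place — p p p p pqj qp pqj p p pqj qp p p p pqj qp pqj p p — and concatenate.

pppppqjqppqjpppqjqpppppqjqppqjpp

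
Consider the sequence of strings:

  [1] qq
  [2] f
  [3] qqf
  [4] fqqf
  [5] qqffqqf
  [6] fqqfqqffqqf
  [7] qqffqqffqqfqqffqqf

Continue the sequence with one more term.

fqqfqqffqqfqqffqqffqqfqqffqqf

Each term (from the third on) is the two preceding terms concatenated in order: term 3 = qq·f = qqf.
So term 8 is fqqfqqffqqf·qqffqqffqqfqqffqqf.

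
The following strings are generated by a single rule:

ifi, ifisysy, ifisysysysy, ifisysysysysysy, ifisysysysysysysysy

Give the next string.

ifisysysysysysysysysysy

Every step adds sysy to the end: s(k+1) = s(k)·sysy.
So the next term is ifisysysysysysysysy·sysy.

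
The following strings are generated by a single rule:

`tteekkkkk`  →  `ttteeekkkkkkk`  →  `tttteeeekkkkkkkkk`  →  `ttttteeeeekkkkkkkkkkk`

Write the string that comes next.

Reading off run lengths: t runs 2, 3, 4, 5; e runs 2, 3, 4, 5; k runs 5, 7, 9, 11 — each is linear in n, where the shown terms are n = 3, 4, 5, 6.
Setting n = 7 gives 6, 6, 13 characters in each block.

tttttteeeeeekkkkkkkkkkkkk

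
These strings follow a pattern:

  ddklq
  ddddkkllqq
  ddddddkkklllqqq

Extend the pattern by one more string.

Each string has the form d^{2n} k^{n} l^{n} q^{n} (n = 1, 2, …).
At n = 4 the blocks have lengths 8, 4, 4, 4.

ddddddddkkkkllllqqqq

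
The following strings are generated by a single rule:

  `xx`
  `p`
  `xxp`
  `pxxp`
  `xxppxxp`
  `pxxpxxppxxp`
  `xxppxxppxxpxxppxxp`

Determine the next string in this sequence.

From term 3 onward, concatenate the second-to-last term with the last: xx·p = xxp, p·xxp = pxxp, …
So term 8 is pxxpxxppxxp·xxppxxppxxpxxppxxp.

pxxpxxppxxpxxppxxppxxpxxppxxp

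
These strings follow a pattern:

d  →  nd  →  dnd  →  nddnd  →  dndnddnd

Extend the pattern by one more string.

From term 3 onward, concatenate the second-to-last term with the last: d·nd = dnd, nd·dnd = nddnd, …
Continuing: nddnd · dndnddnd gives term 6.

nddnddndnddnd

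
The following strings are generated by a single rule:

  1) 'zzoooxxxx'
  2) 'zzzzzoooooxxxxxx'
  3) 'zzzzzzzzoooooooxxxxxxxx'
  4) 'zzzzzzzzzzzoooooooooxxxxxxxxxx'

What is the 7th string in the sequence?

zzzzzzzzzzzzzzzzzzzzoooooooooooooooxxxxxxxxxxxxxxxx

The n-th term is 3n-1 z's then 2n+1 o's then 2n+2 x's (n = 1, 2, …).
At n = 7 the blocks have lengths 20, 15, 16.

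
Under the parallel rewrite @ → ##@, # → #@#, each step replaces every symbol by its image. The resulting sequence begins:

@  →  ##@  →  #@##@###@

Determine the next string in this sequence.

#@###@#@##@###@#@##@##@###@

Rewriting each symbol of #@##@###@: #→#@#, @→##@, #→#@#, #→#@#, @→##@, #→#@#, #→#@#, #→#@#, @→##@, which concatenates to #@# ##@ #@# #@# ##@ #@# #@# #@# ##@.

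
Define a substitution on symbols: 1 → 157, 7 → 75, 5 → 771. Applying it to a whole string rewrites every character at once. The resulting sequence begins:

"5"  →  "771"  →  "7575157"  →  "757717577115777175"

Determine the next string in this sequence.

φ(757717577115777175) expands symbol-by-symbol to 75 771 75 75 157 75 771 75 75 157 157 771 75 75 75 157 75 771; joining the 18 pieces gives the next term.

75771757515775771757515715777175757515775771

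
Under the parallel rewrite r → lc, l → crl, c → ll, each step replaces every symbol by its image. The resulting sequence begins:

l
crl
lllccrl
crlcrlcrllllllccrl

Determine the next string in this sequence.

Rewriting the 18 symbols of crlcrlcrllllllccrl one by one yields ll lc crl ll lc crl ll lc crl crl crl crl crl crl ll ll lc crl; concatenated:

lllccrllllccrllllccrlcrlcrlcrlcrlcrllllllccrl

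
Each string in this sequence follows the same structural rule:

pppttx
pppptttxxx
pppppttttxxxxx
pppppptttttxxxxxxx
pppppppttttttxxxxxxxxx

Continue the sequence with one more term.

Each string has the form p^{n+2} t^{n+1} x^{2n-1} (n = 1, 2, …).
For the next term, n = 6, so the run lengths are 8, 7, 11.

pppppppptttttttxxxxxxxxxxx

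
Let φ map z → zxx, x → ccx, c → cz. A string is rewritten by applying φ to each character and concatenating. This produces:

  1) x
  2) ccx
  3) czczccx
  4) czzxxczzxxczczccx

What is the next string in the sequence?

czzxxzxxccxccxczzxxzxxccxccxczzxxczzxxczczccx

Replace each of the 17 characters of czzxxczzxxczczccx in place — cz zxx zxx ccx ccx cz zxx zxx ccx ccx cz zxx cz zxx cz cz ccx — and concatenate.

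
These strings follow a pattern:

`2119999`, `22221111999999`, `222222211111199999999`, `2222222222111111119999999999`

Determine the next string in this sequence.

22222222222221111111111999999999999

Term n consists of 3n-2 2's, followed by 2n 1's, followed by 2n+2 9's (n = 1, 2, …).
Setting n = 5 gives 13, 10, 12 characters in each block.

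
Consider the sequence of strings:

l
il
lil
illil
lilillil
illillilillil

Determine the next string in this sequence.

From term 3 onward, concatenate the second-to-last term with the last: l·il = lil, il·lil = illil, …
The next term joins lilillil and illillilillil.

lilillilillillilillil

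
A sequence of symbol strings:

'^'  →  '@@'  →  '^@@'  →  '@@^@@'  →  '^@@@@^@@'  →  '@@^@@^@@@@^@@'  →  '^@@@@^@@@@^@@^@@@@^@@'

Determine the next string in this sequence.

@@^@@^@@@@^@@^@@@@^@@@@^@@^@@@@^@@

From term 3 onward, concatenate the second-to-last term with the last: ^·@@ = ^@@, @@·^@@ = @@^@@, …
So term 8 is @@^@@^@@@@^@@·^@@@@^@@@@^@@^@@@@^@@.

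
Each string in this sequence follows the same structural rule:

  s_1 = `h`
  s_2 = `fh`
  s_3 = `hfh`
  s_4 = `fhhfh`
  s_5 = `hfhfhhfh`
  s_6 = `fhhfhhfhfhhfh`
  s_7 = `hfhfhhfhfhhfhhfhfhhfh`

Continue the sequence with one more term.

fhhfhhfhfhhfhhfhfhhfhfhhfhhfhfhhfh

This is a Fibonacci-style word recurrence s(k) = s(k−2)·s(k−1): e.g. h·fh = hfh.
Continuing: fhhfhhfhfhhfh · hfhfhhfhfhhfhhfhfhhfh gives term 8.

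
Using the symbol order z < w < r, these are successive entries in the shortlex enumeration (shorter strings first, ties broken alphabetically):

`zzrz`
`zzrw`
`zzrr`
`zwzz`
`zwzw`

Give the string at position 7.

zwwz

Advancing 2 positions from zwzw through zwzw → zwzr reaches term 7.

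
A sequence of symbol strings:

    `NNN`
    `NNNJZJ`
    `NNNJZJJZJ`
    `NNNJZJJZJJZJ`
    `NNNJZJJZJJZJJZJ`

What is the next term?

Every step adds JZJ to the end: s(k+1) = s(k)·JZJ.
Applying this once more to NNNJZJJZJJZJJZJ:

NNNJZJJZJJZJJZJJZJ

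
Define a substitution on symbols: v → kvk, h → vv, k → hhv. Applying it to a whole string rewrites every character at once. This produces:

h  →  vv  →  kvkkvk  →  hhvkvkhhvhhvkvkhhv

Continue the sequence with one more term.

Rewriting the 18 symbols of hhvkvkhhvhhvkvkhhv one by one yields vv vv kvk hhv kvk hhv vv vv kvk vv vv kvk hhv kvk hhv vv vv kvk; concatenated:

vvvvkvkhhvkvkhhvvvvvkvkvvvvkvkhhvkvkhhvvvvvkvk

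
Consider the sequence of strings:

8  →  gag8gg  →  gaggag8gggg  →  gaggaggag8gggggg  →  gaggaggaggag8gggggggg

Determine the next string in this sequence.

Each term wraps the previous one in gag on the left and gg on the right.
One more step from gaggaggaggag8gggggggg gives the answer.

gaggaggaggaggag8gggggggggg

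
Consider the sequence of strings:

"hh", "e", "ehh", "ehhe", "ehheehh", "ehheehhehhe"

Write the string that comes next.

Each term (from the third on) is the previous term followed by the one before it: term 3 = e·hh = ehh.
So term 7 is ehheehhehhe·ehheehh.

ehheehhehheehheehh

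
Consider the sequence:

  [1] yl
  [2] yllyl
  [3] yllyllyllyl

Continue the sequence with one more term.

Each string is two copies of the previous one joined by 'l'.
Doubling yllyllyllyl with 'l' between the halves:

yllyllyllyllyllyllyllyl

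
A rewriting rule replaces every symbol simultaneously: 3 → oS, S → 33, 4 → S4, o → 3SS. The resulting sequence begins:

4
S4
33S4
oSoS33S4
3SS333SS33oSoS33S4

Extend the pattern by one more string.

oS3333oSoSoS3333oSoS3SS333SS33oSoS33S4

Applying the rule to each of the 18 symbols of 3SS333SS33oSoS33S4 gives the pieces oS 33 33 oS oS oS 33 33 oS oS 3SS 33 3SS 33 oS oS 33 S4, which concatenate to the answer.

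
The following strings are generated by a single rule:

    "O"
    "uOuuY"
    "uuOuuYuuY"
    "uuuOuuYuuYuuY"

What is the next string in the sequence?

Every step adds u to the front and uuY to the end of the previous string.
So the next term is u·uuuOuuYuuYuuY·uuY.

uuuuOuuYuuYuuYuuY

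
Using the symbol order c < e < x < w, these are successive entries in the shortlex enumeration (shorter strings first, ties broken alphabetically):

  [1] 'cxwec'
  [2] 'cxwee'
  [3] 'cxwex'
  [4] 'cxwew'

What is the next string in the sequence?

The successor of cxwew increments the rightmost position that isn't already w and resets every position after it to c.

cxwxc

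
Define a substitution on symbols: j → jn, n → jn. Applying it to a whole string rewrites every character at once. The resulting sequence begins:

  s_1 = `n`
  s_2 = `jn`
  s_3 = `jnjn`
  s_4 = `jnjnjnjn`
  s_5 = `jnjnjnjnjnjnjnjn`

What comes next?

Replace each of the 16 characters of jnjnjnjnjnjnjnjn in place — jn jn jn jn jn jn jn jn jn jn jn jn jn jn jn jn — and concatenate.

jnjnjnjnjnjnjnjnjnjnjnjnjnjnjnjn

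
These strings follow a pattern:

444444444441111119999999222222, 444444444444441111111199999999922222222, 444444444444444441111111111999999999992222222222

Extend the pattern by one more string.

Term n consists of 3n+2 4's, followed by 2n 1's, followed by 2n+1 9's, followed by 2n 2's, where the shown terms are n = 3, 4, 5.
Setting n = 6 gives 20, 12, 13, 12 characters in each block.

444444444444444444441111111111119999999999999222222222222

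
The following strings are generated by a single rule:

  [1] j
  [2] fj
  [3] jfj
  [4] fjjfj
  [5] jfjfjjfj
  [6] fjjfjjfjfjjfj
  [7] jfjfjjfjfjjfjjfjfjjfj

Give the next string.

fjjfjjfjfjjfjjfjfjjfjfjjfjjfjfjjfj

From term 3 onward, concatenate the second-to-last term with the last: j·fj = jfj, fj·jfj = fjjfj, …
So term 8 is fjjfjjfjfjjfj·jfjfjjfjfjjfjjfjfjjfj.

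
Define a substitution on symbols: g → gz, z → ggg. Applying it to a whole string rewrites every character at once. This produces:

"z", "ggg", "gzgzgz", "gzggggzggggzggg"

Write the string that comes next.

φ(gzggggzggggzggg) expands symbol-by-symbol to gz ggg gz gz gz gz ggg gz gz gz gz ggg gz gz gz; joining the 15 pieces gives the next term.

gzggggzgzgzgzggggzgzgzgzggggzgzgz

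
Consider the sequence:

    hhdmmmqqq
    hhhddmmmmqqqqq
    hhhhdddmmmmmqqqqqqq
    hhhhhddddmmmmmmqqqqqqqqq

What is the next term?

hhhhhhdddddmmmmmmmqqqqqqqqqqq

Term n consists of n+1 h's, followed by n d's, followed by n+2 m's, followed by 2n+1 q's (n = 1, 2, …).
Setting n = 5 gives 6, 5, 7, 11 characters in each block.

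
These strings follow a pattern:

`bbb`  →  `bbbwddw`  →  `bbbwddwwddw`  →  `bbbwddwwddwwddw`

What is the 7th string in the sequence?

The strings grow by a fixed suffix wddw each time.
From bbbwddwwddwwddw, 3 further steps: bbbwddwwddwwddw → bbbwddwwddwwddwwddw → bbbwddwwddwwddwwddwwddw → (answer).

bbbwddwwddwwddwwddwwddwwddw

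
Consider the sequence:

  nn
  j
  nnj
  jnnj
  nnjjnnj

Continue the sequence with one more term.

jnnjnnjjnnj

From term 3 onward, concatenate the second-to-last term with the last: nn·j = nnj, j·nnj = jnnj, …
So term 6 is jnnj·nnjjnnj.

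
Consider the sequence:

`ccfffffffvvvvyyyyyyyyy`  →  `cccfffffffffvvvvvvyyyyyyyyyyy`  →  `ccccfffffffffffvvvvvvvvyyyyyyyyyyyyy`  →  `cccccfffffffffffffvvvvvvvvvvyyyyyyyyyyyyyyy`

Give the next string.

ccccccfffffffffffffffvvvvvvvvvvvvyyyyyyyyyyyyyyyyy

Term n consists of n-1 c's, followed by 2n+1 f's, followed by 2n-2 v's, followed by 2n+3 y's, where the shown terms are n = 3, 4, 5, 6.
At n = 7 the blocks have lengths 6, 15, 12, 17.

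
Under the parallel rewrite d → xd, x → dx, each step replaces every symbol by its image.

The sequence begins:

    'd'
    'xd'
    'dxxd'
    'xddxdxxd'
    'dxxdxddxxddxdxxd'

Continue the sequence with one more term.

xddxdxxddxxdxddxdxxdxddxxddxdxxd

Replace each of the 16 characters of dxxdxddxxddxdxxd in place — xd dx dx xd dx xd xd dx dx xd xd dx xd dx dx xd — and concatenate.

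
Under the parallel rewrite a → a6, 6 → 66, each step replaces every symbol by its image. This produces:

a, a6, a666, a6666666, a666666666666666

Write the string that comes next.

Applying the rule to each of the 16 symbols of a666666666666666 gives the pieces a6 66 66 66 66 66 66 66 66 66 66 66 66 66 66 66, which concatenate to the answer.

a6666666666666666666666666666666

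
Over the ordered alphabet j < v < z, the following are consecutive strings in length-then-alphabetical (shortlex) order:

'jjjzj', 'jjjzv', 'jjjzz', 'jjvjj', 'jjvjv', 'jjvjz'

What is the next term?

jjvvj

The successor of jjvjz increments the rightmost position that isn't already z and resets every position after it to j.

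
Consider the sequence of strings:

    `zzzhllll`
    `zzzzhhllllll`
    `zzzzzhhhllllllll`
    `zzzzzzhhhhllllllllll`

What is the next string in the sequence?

zzzzzzzhhhhhllllllllllll

The n-th term is n+1 z's then n-1 h's then 2n l's, where the shown terms are n = 2, 3, 4, 5.
At n = 6 the blocks have lengths 7, 5, 12.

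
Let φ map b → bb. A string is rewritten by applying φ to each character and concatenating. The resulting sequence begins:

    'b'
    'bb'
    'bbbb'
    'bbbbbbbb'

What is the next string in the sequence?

bbbbbbbbbbbbbbbb

Expanding bbbbbbbb: b→bb, b→bb, b→bb, b→bb, b→bb, b→bb, b→bb, b→bb. Concatenated: bb bb bb bb bb bb bb bb.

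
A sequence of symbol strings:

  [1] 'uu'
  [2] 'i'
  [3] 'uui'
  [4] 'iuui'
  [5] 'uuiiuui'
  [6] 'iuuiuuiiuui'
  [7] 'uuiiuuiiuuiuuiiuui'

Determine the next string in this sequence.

From term 3 onward, concatenate the second-to-last term with the last: uu·i = uui, i·uui = iuui, …
The next term joins iuuiuuiiuui and uuiiuuiiuuiuuiiuui.

iuuiuuiiuuiuuiiuuiiuuiuuiiuui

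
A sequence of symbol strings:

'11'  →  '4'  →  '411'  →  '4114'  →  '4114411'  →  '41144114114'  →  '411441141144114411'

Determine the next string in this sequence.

This is a Fibonacci-style word recurrence s(k) = s(k−1)·s(k−2): e.g. 4·11 = 411.
Continuing: 411441141144114411 · 41144114114 gives term 8.

41144114114411441141144114114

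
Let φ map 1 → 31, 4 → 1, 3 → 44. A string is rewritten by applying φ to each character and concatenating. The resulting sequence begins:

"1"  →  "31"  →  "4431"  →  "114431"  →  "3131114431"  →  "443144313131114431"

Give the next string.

φ(443144313131114431) expands symbol-by-symbol to 1 1 44 31 1 1 44 31 44 31 44 31 31 31 1 1 44 31; joining the 18 pieces gives the next term.

114431114431443144313131114431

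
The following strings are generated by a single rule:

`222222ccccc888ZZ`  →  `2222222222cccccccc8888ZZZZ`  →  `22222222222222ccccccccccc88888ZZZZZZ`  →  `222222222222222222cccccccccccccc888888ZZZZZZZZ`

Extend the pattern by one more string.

Term n consists of 4n+2 2's, followed by 3n+2 c's, followed by n+2 8's, followed by 2n Z's (n = 1, 2, …).
Setting n = 5 gives 22, 17, 7, 10 characters in each block.

2222222222222222222222ccccccccccccccccc8888888ZZZZZZZZZZ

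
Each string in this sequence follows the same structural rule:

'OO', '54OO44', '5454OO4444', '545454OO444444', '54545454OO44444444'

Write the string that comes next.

Each term wraps the previous one in 54 on the left and 44 on the right.
So the next term is 54·54545454OO44444444·44.

5454545454OO4444444444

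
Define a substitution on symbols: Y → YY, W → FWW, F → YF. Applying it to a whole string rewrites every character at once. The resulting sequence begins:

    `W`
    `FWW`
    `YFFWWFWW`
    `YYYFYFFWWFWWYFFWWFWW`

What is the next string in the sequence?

Rewriting the 20 symbols of YYYFYFFWWFWWYFFWWFWW one by one yields YY YY YY YF YY YF YF FWW FWW YF FWW FWW YY YF YF FWW FWW YF FWW FWW; concatenated:

YYYYYYYFYYYFYFFWWFWWYFFWWFWWYYYFYFFWWFWWYFFWWFWW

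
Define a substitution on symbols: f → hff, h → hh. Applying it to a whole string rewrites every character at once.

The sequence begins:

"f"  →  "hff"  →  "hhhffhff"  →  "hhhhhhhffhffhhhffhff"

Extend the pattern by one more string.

hhhhhhhhhhhhhhhffhffhhhffhffhhhhhhhffhffhhhffhff

Replace each of the 20 characters of hhhhhhhffhffhhhffhff in place — hh hh hh hh hh hh hh hff hff hh hff hff hh hh hh hff hff hh hff hff — and concatenate.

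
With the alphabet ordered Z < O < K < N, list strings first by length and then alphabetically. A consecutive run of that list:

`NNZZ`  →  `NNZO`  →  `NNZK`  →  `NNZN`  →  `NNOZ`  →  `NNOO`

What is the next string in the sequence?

Find the rightmost character of NNOO below N, bump it to the next letter, and reset everything to its right to Z.

NNOK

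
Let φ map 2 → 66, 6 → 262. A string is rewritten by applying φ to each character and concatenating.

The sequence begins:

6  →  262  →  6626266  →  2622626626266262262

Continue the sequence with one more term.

Replace each of the 19 characters of 2622626626266262262 in place — 66 262 66 66 262 66 262 262 66 262 66 262 262 66 262 66 66 262 66 — and concatenate.

66262666626266262262662626626226266262666626266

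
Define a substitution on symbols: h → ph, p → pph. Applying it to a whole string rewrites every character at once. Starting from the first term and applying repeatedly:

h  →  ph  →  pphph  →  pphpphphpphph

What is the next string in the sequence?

pphpphphpphpphphpphphpphpphphpphph

Replace each of the 13 characters of pphpphphpphph in place — pph pph ph pph pph ph pph ph pph pph ph pph ph — and concatenate.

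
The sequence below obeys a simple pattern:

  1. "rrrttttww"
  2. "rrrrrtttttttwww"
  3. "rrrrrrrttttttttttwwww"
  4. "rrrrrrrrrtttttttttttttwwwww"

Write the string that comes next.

rrrrrrrrrrrttttttttttttttttwwwwww

The n-th term is 2n+1 r's then 3n+1 t's then n+1 w's (n = 1, 2, …).
Setting n = 5 gives 11, 16, 6 characters in each block.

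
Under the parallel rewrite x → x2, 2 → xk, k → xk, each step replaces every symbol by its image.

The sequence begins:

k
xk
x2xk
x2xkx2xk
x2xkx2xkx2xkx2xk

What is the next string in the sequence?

x2xkx2xkx2xkx2xkx2xkx2xkx2xkx2xk

Replace each of the 16 characters of x2xkx2xkx2xkx2xk in place — x2 xk x2 xk x2 xk x2 xk x2 xk x2 xk x2 xk x2 xk — and concatenate.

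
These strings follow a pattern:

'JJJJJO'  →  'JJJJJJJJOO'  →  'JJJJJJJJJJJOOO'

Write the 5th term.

JJJJJJJJJJJJJJJJJOOOOO

The n-th term is 3n-1 J's then n-1 O's, where the shown terms are n = 2, 3, 4.
At n = 6 the blocks have lengths 17, 5.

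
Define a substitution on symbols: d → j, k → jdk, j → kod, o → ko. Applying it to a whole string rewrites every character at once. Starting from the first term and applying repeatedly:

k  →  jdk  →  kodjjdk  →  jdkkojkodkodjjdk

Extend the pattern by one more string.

kodjjdkjdkkokodjdkkojjdkkojkodkodjjdk

Applying the rule to each of the 16 symbols of jdkkojkodkodjjdk gives the pieces kod j jdk jdk ko kod jdk ko j jdk ko j kod kod j jdk, which concatenate to the answer.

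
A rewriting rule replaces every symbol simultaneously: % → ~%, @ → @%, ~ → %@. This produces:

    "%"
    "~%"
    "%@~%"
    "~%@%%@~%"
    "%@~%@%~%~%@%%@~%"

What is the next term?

Applying the rule to each of the 16 symbols of %@~%@%~%~%@%%@~% gives the pieces ~% @% %@ ~% @% ~% %@ ~% %@ ~% @% ~% ~% @% %@ ~%, which concatenate to the answer.

~%@%%@~%@%~%%@~%%@~%@%~%~%@%%@~%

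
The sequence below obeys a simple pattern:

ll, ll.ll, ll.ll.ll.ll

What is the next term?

Every step duplicates the string with '.' between the halves.
Doubling ll.ll.ll.ll with '.' between the halves:

ll.ll.ll.ll.ll.ll.ll.ll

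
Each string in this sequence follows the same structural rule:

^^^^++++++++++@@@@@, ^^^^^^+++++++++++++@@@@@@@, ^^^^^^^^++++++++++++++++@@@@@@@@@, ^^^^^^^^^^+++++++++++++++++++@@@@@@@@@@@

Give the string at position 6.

Term n consists of 2n-2 ^'s, followed by 3n+1 +'s, followed by 2n-1 @'s, where the shown terms are n = 3, 4, 5, 6.
For term 6, n = 8, so the run lengths are 14, 25, 15.

^^^^^^^^^^^^^^+++++++++++++++++++++++++@@@@@@@@@@@@@@@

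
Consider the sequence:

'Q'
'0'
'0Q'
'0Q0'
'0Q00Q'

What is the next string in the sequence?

0Q00Q0Q0

From term 3 onward, concatenate the last term with the second-to-last: 0·Q = 0Q, 0Q·0 = 0Q0, …
Continuing: 0Q00Q · 0Q0 gives term 6.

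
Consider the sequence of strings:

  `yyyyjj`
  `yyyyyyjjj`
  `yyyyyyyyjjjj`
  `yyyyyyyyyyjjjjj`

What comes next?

yyyyyyyyyyyyjjjjjj

The n-th term is 2n y's then n j's, where the shown terms are n = 2, 3, 4, 5.
For the next term, n = 6, so the run lengths are 12, 6.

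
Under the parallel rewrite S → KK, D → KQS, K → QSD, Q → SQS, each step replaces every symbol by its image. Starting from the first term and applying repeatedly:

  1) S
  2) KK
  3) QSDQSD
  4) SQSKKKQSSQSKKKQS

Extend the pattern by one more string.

KKSQSKKQSDQSDQSDSQSKKKKSQSKKQSDQSDQSDSQSKK

φ(SQSKKKQSSQSKKKQS) expands symbol-by-symbol to KK SQS KK QSD QSD QSD SQS KK KK SQS KK QSD QSD QSD SQS KK; joining the 16 pieces gives the next term.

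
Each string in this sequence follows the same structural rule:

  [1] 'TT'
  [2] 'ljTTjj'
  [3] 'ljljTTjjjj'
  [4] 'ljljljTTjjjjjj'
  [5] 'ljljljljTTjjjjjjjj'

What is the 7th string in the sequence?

s(k+1) = lj·s(k)·jj, so each term gains lj as a prefix and jj as a suffix.
From ljljljljTTjjjjjjjj, 2 further steps: ljljljljTTjjjjjjjj → ljljljljljTTjjjjjjjjjj → (answer).

ljljljljljljTTjjjjjjjjjjjj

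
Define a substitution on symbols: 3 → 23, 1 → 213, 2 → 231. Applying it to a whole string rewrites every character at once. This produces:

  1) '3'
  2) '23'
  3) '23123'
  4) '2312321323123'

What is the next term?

Rewriting the 13 symbols of 2312321323123 one by one yields 231 23 213 231 23 231 213 23 231 23 213 231 23; concatenated:

2312321323123231213232312321323123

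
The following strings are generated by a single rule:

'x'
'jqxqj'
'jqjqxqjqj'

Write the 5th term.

jqjqjqjqxqjqjqjqj

s(k+1) = jq·s(k)·qj, so each term gains jq as a prefix and qj as a suffix.
From jqjqxqjqj, 2 further steps: jqjqxqjqj → jqjqjqxqjqjqj → (answer).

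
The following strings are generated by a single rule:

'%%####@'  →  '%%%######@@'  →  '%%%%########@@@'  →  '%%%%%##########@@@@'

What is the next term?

Each string has the form %^{n} #^{2n} @^{n-1}, where the shown terms are n = 2, 3, 4, 5.
At n = 6 the blocks have lengths 6, 12, 5.

%%%%%%############@@@@@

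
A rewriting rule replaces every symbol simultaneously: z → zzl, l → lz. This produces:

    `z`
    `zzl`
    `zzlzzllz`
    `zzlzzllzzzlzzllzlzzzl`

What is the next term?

zzlzzllzzzlzzllzlzzzlzzlzzllzzzlzzllzlzzzllzzzlzzlzzllz

Applying the rule to each of the 21 symbols of zzlzzllzzzlzzllzlzzzl gives the pieces zzl zzl lz zzl zzl lz lz zzl zzl zzl lz zzl zzl lz lz zzl lz zzl zzl zzl lz, which concatenate to the answer.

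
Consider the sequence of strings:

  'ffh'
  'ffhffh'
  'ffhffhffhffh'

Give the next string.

Each string is two copies of the previous one concatenated.
Doubling ffhffhffhffh:

ffhffhffhffhffhffhffhffh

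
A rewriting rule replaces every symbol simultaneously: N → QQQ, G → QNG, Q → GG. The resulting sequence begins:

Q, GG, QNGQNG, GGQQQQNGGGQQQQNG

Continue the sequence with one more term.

Rewriting the 16 symbols of GGQQQQNGGGQQQQNG one by one yields QNG QNG GG GG GG GG QQQ QNG QNG QNG GG GG GG GG QQQ QNG; concatenated:

QNGQNGGGGGGGGGQQQQNGQNGQNGGGGGGGGGQQQQNG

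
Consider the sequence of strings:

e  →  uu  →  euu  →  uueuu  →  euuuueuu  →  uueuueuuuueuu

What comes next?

This is a Fibonacci-style word recurrence s(k) = s(k−2)·s(k−1): e.g. e·uu = euu.
Continuing: euuuueuu · uueuueuuuueuu gives term 7.

euuuueuuuueuueuuuueuu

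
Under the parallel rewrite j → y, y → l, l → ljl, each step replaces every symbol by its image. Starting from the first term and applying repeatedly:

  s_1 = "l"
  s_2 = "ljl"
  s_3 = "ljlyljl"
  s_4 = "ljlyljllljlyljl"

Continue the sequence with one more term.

Rewriting the 15 symbols of ljlyljllljlyljl one by one yields ljl y ljl l ljl y ljl ljl ljl y ljl l ljl y ljl; concatenated:

ljlyljllljlyljlljlljlyljllljlyljl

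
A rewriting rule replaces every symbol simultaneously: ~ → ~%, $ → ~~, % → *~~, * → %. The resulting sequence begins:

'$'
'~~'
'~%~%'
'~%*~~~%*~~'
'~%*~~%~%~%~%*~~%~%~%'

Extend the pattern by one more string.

Applying the rule to each of the 20 symbols of ~%*~~%~%~%~%*~~%~%~% gives the pieces ~% *~~ % ~% ~% *~~ ~% *~~ ~% *~~ ~% *~~ % ~% ~% *~~ ~% *~~ ~% *~~, which concatenate to the answer.

~%*~~%~%~%*~~~%*~~~%*~~~%*~~%~%~%*~~~%*~~~%*~~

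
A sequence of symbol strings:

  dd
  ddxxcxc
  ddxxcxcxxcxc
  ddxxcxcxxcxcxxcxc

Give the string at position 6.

Each term is the previous one with xxcxc appended.
From ddxxcxcxxcxcxxcxc, 2 further steps: ddxxcxcxxcxcxxcxc → ddxxcxcxxcxcxxcxcxxcxc → (answer).

ddxxcxcxxcxcxxcxcxxcxcxxcxc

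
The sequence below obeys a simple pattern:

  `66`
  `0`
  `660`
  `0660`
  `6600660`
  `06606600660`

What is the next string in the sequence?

This is a Fibonacci-style word recurrence s(k) = s(k−2)·s(k−1): e.g. 66·0 = 660.
The next term joins 6600660 and 06606600660.

660066006606600660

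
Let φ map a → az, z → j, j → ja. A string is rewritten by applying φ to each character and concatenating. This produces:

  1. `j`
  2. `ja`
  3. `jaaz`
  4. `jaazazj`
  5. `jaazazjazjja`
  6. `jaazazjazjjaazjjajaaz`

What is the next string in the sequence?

Rewriting the 21 symbols of jaazazjazjjaazjjajaaz one by one yields ja az az j az j ja az j ja ja az az j ja ja az ja az az j; concatenated:

jaazazjazjjaazjjajaazazjjajaazjaazazj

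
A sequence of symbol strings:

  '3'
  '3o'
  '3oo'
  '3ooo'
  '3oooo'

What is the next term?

3ooooo

The strings grow by a fixed suffix o each time.
One more step from 3oooo gives the answer.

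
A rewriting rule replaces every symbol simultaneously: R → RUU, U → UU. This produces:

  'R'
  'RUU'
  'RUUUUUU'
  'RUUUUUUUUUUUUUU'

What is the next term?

RUUUUUUUUUUUUUUUUUUUUUUUUUUUUUU

Applying the rule to each of the 15 symbols of RUUUUUUUUUUUUUU gives the pieces RUU UU UU UU UU UU UU UU UU UU UU UU UU UU UU, which concatenate to the answer.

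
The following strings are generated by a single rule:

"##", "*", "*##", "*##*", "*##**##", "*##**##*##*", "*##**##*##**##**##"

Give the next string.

*##**##*##**##**##*##**##*##*

From term 3 onward, concatenate the last term with the second-to-last: *·## = *##, *##·* = *##*, …
Continuing: *##**##*##**##**## · *##**##*##* gives term 8.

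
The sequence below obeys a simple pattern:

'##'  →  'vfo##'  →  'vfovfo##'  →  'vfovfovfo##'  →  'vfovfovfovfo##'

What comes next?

Every step adds vfo at the front: s(k+1) = vfo·s(k).
Applying this once more to vfovfovfovfo##:

vfovfovfovfovfo##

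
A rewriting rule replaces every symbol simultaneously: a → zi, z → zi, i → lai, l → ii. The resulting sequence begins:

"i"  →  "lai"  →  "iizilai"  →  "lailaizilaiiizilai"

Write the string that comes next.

Rewriting the 18 symbols of lailaizilaiiizilai one by one yields ii zi lai ii zi lai zi lai ii zi lai lai lai zi lai ii zi lai; concatenated:

iizilaiiizilaizilaiiizilailailaizilaiiizilai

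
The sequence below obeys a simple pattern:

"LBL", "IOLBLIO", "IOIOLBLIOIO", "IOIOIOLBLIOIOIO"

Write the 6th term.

IOIOIOIOIOLBLIOIOIOIOIO

Each term wraps the previous one in IO on the left and IO on the right.
From IOIOIOLBLIOIOIO, 2 further steps: IOIOIOLBLIOIOIO → IOIOIOIOLBLIOIOIOIO → (answer).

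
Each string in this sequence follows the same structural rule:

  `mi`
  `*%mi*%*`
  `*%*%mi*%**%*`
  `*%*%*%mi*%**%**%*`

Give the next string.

s(k+1) = *%·s(k)·*%*, so each term gains *% as a prefix and *%* as a suffix.
One more step from *%*%*%mi*%**%**%* gives the answer.

*%*%*%*%mi*%**%**%**%*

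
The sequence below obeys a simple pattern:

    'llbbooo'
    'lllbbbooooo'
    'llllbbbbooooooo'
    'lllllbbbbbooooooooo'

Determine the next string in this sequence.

llllllbbbbbbooooooooooo

Each string has the form l^{n} b^{n} o^{2n-1}, where the shown terms are n = 2, 3, 4, 5.
At n = 6 the blocks have lengths 6, 6, 11.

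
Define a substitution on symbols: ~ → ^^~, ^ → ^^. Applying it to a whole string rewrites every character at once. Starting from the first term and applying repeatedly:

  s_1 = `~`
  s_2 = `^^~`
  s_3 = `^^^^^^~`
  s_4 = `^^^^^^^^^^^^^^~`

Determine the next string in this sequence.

Rewriting the 15 symbols of ^^^^^^^^^^^^^^~ one by one yields ^^ ^^ ^^ ^^ ^^ ^^ ^^ ^^ ^^ ^^ ^^ ^^ ^^ ^^ ^^~; concatenated:

^^^^^^^^^^^^^^^^^^^^^^^^^^^^^^~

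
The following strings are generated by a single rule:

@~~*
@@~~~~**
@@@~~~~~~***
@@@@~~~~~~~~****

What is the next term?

@@@@@~~~~~~~~~~*****

Term n consists of n @'s, followed by 2n ~'s, followed by n *'s (n = 1, 2, …).
At n = 5 the blocks have lengths 5, 10, 5.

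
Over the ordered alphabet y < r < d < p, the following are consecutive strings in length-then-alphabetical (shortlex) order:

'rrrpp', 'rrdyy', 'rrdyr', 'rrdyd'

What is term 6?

rrdry

Advancing 2 positions from rrdyd through rrdyd → rrdyp reaches term 6.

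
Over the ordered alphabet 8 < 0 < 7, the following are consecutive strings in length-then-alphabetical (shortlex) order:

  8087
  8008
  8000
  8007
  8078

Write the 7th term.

8077

Continuing the enumeration 2 steps past 8078: 8078 → 8070 → (answer).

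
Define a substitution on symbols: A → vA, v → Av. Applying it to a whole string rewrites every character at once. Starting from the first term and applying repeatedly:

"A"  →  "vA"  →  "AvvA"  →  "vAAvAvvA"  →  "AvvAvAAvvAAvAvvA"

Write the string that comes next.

φ(AvvAvAAvvAAvAvvA) expands symbol-by-symbol to vA Av Av vA Av vA vA Av Av vA vA Av vA Av Av vA; joining the 16 pieces gives the next term.

vAAvAvvAAvvAvAAvAvvAvAAvvAAvAvvA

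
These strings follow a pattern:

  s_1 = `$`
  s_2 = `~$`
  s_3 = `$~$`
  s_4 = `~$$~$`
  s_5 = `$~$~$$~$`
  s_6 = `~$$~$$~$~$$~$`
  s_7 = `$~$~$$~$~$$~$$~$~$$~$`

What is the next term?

This is a Fibonacci-style word recurrence s(k) = s(k−2)·s(k−1): e.g. $·~$ = $~$.
The next term joins ~$$~$$~$~$$~$ and $~$~$$~$~$$~$$~$~$$~$.

~$$~$$~$~$$~$$~$~$$~$~$$~$$~$~$$~$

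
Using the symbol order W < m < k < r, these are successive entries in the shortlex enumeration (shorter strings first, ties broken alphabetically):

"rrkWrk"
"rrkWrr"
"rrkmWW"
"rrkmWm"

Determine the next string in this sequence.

The successor of rrkmWm increments the rightmost position that isn't already r and resets every position after it to W.

rrkmWk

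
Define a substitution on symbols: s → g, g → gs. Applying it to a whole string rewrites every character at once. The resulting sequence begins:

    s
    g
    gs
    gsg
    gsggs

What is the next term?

gsggsgsg

Rewriting each symbol of gsggs: g→gs, s→g, g→gs, g→gs, s→g, which concatenates to gs g gs gs g.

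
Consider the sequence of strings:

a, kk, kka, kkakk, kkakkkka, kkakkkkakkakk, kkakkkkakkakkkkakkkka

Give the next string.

From term 3 onward, concatenate the last term with the second-to-last: kk·a = kka, kka·kk = kkakk, …
Continuing: kkakkkkakkakkkkakkkka · kkakkkkakkakk gives term 8.

kkakkkkakkakkkkakkkkakkakkkkakkakk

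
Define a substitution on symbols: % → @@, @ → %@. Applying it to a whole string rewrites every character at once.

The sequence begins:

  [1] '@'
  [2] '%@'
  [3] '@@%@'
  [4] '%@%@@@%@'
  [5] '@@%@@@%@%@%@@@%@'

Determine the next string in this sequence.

%@%@@@%@%@%@@@%@@@%@@@%@%@%@@@%@

Replace each of the 16 characters of @@%@@@%@%@%@@@%@ in place — %@ %@ @@ %@ %@ %@ @@ %@ @@ %@ @@ %@ %@ %@ @@ %@ — and concatenate.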